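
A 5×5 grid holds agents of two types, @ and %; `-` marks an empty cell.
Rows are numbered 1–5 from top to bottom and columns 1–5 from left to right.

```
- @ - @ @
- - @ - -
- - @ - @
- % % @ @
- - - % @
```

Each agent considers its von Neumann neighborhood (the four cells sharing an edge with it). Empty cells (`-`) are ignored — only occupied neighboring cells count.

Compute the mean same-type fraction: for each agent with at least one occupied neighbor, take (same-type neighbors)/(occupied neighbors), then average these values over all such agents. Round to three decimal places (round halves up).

(1,2)@ — no occupied neighbors
(1,4)@ 1/1
(1,5)@ 1/1
(2,3)@ 1/1
(3,3)@ 1/2
(3,5)@ 1/1
(4,2)% 1/1
(4,3)% 1/3
(4,4)@ 1/3
(4,5)@ 3/3
(5,4)% 0/2
(5,5)@ 1/2
Sum over 11 agents: 1/1 + 1/1 + 1/1 + 1/2 + 1/1 + 1/1 + 1/3 + 1/3 + 3/3 + 0/2 + 1/2 = 23/3; mean = 23/3 ÷ 11 = 23/33 = 0.696969… → 0.697.

0.697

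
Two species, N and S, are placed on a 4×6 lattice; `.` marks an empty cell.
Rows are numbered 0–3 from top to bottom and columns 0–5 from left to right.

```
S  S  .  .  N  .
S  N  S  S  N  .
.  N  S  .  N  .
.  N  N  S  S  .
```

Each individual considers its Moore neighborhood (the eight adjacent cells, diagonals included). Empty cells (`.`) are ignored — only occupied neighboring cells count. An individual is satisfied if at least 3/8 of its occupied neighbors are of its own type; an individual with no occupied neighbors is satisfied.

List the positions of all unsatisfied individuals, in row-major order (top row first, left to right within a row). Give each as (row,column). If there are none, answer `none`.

(0,0)S 2/3 ✓
(0,1)S 3/4 ✓
(0,4)N 1/2 ✓
(1,0)S 2/4 ✓
(1,1)N 1/6 ✗
(1,2)S 3/5 ✓
(1,3)S 2/5 ✓
(1,4)N 2/3 ✓
(2,1)N 3/6 ✓
(2,2)S 3/7 ✓
(2,4)N 1/4 ✗
(3,1)N 2/3 ✓
(3,2)N 2/4 ✓
(3,3)S 2/4 ✓
(3,4)S 1/2 ✓

(1,1), (2,4)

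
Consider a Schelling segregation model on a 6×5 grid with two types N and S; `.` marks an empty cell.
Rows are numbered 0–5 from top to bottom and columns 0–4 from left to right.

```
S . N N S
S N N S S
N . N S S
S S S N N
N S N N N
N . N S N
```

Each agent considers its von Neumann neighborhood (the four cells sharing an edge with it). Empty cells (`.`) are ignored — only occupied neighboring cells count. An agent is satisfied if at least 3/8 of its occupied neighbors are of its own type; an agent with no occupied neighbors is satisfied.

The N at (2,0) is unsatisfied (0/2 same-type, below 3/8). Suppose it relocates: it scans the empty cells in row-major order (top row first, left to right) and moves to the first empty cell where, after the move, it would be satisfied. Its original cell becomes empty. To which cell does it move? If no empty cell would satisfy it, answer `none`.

Vacating (2,0). Empty cells in order:
  (0,1): 2/3 same-type → satisfied — stop here.

(0,1)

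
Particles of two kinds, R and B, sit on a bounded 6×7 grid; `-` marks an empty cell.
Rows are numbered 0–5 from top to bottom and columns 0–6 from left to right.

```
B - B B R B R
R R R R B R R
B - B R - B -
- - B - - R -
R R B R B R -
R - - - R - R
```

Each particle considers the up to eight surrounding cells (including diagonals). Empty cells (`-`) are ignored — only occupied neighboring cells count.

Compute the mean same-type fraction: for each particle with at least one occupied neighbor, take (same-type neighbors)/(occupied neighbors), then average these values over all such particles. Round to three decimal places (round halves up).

0.429

(0,0)B 0/2
(0,2)B 1/4
(0,3)B 2/5
(0,4)R 2/5
(0,5)B 1/5
(0,6)R 2/3
(1,0)R 1/3
(1,1)R 2/6
(1,2)R 3/6
(1,3)R 3/7
(1,4)B 3/7
(1,5)R 3/6
(1,6)R 2/4
(2,0)B 0/2
(2,2)B 1/5
(2,3)R 2/5
(2,5)B 1/4
(3,2)B 2/5
(3,5)R 1/3
(4,0)R 2/2
(4,1)R 2/4
(4,2)B 1/3
(4,3)R 1/4
(4,4)B 0/4
(4,5)R 3/4
(5,0)R 2/2
(5,4)R 2/3
(5,6)R 1/1
Sum over 28 particles: 0/2 + 1/4 + 2/5 + 2/5 + 1/5 + 2/3 + 1/3 + 2/6 + 3/6 + 3/7 + 3/7 + 3/6 + 2/4 + 0/2 + 1/5 + 2/5 + 1/4 + 2/5 + 1/3 + 2/2 + 2/4 + 1/3 + 1/4 + 0/4 + 3/4 + 2/2 + 2/3 + 1/1 = 505/42; mean = 505/42 ÷ 28 = 505/1176 = 0.429421… → 0.429.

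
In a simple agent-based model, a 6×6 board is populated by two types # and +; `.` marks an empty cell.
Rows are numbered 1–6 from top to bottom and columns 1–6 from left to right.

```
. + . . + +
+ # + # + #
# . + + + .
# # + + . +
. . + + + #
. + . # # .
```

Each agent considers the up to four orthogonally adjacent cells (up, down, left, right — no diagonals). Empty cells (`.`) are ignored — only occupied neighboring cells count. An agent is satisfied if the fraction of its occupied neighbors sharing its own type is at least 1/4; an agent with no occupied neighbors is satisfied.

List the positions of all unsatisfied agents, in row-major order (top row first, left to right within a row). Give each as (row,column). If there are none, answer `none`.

(1,2), (2,1), (2,2), (2,4), (2,6), (4,6), (5,6)

(1,2)+ 0/1 unhappy
(1,5)+ 2/2 ok
(1,6)+ 1/2 ok
(2,1)+ 0/2 unhappy
(2,2)# 0/3 unhappy
(2,3)+ 1/3 ok
(2,4)# 0/3 unhappy
(2,5)+ 2/4 ok
(2,6)# 0/2 unhappy
(3,1)# 1/2 ok
(3,3)+ 3/3 ok
(3,4)+ 3/4 ok
(3,5)+ 2/2 ok
(4,1)# 2/2 ok
(4,2)# 1/2 ok
(4,3)+ 3/4 ok
(4,4)+ 3/3 ok
(4,6)+ 0/1 unhappy
(5,3)+ 2/2 ok
(5,4)+ 3/4 ok
(5,5)+ 1/3 ok
(5,6)# 0/2 unhappy
(6,2)+ 0/0 ok
(6,4)# 1/2 ok
(6,5)# 1/2 ok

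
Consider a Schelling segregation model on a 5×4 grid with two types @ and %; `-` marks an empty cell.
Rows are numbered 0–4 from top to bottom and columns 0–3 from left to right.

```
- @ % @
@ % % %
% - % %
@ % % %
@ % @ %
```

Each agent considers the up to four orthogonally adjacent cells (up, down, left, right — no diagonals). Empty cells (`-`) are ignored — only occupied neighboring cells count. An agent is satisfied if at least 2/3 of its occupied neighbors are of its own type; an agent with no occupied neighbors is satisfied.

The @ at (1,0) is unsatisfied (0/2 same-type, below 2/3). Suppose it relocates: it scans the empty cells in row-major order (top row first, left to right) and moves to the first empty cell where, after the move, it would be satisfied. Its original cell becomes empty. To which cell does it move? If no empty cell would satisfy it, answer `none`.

(0,0)

Vacating (1,0). Empty cells in order:
  (0,0): 1/1 same-type → satisfied — stop here.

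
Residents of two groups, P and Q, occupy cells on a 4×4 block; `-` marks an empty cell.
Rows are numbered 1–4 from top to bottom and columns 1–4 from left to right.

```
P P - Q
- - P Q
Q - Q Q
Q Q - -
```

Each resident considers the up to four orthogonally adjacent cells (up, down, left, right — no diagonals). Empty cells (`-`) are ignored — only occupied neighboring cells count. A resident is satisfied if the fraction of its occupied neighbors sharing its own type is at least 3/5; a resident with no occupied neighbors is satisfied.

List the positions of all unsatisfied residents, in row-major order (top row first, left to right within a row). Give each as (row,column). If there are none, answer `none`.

(2,3), (3,3)

Row 1: (1,1)P 1/1 satisfied · (1,2)P 1/1 satisfied · (1,4)Q 1/1 satisfied
Row 2: (2,3)P 0/2 not · (2,4)Q 2/3 satisfied
Row 3: (3,1)Q 1/1 satisfied · (3,3)Q 1/2 not · (3,4)Q 2/2 satisfied
Row 4: (4,1)Q 2/2 satisfied · (4,2)Q 1/1 satisfied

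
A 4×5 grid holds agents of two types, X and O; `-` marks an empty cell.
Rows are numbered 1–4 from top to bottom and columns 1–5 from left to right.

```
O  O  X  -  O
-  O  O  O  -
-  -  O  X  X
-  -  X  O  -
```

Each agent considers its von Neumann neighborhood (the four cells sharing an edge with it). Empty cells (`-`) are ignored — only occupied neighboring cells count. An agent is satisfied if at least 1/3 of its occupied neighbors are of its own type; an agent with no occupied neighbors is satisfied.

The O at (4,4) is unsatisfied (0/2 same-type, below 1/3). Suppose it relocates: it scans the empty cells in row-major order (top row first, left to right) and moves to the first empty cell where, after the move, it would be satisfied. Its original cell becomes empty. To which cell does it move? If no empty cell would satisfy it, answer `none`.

Vacating (4,4). Empty cells in order:
  (1,4): 2/3 same-type → satisfied — stop here.

(1,4)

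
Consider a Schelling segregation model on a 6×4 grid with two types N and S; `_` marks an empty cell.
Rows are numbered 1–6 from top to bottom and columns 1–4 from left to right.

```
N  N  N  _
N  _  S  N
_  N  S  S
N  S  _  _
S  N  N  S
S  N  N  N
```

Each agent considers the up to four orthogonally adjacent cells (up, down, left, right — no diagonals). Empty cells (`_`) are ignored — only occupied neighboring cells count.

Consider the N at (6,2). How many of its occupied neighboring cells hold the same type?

2

Occupied neighbors of (6,2): (5,2)=N, (6,1)=S, (6,3)=N.
Same type (N): 2 of 3.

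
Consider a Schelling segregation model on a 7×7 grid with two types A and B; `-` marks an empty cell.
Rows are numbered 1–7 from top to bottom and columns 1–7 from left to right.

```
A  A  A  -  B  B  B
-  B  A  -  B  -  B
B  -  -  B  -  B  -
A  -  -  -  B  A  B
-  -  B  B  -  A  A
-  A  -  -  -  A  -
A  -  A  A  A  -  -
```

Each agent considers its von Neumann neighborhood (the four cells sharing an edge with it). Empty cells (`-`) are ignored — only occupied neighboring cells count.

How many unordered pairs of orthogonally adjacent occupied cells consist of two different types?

7

Scan each occupied cell's neighbors to the right and below so each pair is counted once.
Row 1: A(1,1)–A(1,2)= A(1,2)–A(1,3)= A(1,2)–B(2,2)≠ A(1,3)–A(2,3)= B(1,5)–B(1,6)= B(1,5)–B(2,5)= B(1,6)–B(1,7)= B(1,7)–B(2,7)=  → 1/8 unlike.
Row 2: B(2,2)–A(2,3)≠  → 1/1 unlike.
Row 3: B(3,1)–A(4,1)≠ B(3,6)–A(4,6)≠  → 2/2 unlike.
Row 4: B(4,5)–A(4,6)≠ A(4,6)–B(4,7)≠ A(4,6)–A(5,6)= B(4,7)–A(5,7)≠  → 3/4 unlike.
Row 5: B(5,3)–B(5,4)= A(5,6)–A(5,7)= A(5,6)–A(6,6)=  → 0/3 unlike.
Row 7: A(7,3)–A(7,4)= A(7,4)–A(7,5)=  → 0/2 unlike.
Total adjacent occupied pairs: 20; unlike-type pairs: 7.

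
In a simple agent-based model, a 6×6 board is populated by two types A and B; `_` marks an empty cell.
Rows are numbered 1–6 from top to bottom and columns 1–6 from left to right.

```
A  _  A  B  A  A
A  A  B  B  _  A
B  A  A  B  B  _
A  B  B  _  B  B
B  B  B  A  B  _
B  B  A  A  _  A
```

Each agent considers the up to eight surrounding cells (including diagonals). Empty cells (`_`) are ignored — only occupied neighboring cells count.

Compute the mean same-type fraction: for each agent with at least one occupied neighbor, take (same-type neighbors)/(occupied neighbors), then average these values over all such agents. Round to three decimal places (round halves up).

Row 1: (1,1)A 2/2 · (1,3)A 1/4 · (1,4)B 2/4 · (1,5)A 2/4 · (1,6)A 2/2
Row 2: (2,1)A 3/4 · (2,2)A 5/7 · (2,3)B 3/7 · (2,4)B 4/7 · (2,6)A 2/3
Row 3: (3,1)B 1/5 · (3,2)A 4/8 · (3,3)A 2/7 · (3,4)B 5/6 · (3,5)B 4/5
Row 4: (4,1)A 1/5 · (4,2)B 5/8 · (4,3)B 4/7 · (4,5)B 4/5 · (4,6)B 3/3
Row 5: (5,1)B 4/5 · (5,2)B 6/8 · (5,3)B 4/7 · (5,4)A 2/6 · (5,5)B 2/5
Row 6: (6,1)B 3/3 · (6,2)B 4/5 · (6,3)A 2/5 · (6,4)A 2/4 · (6,6)A 0/1
Sum over 30 agents: 2/2 + 1/4 + 2/4 + 2/4 + 2/2 + 3/4 + 5/7 + 3/7 + 4/7 + 2/3 + 1/5 + 4/8 + 2/7 + 5/6 + 4/5 + 1/5 + 5/8 + 4/7 + 4/5 + 3/3 + 4/5 + 6/8 + 4/7 + 2/6 + 2/5 + 3/3 + 4/5 + 2/5 + 2/4 + 0/1 = 14911/840; mean = 14911/840 ÷ 30 = 14911/25200 = 0.591706… → 0.592.

0.592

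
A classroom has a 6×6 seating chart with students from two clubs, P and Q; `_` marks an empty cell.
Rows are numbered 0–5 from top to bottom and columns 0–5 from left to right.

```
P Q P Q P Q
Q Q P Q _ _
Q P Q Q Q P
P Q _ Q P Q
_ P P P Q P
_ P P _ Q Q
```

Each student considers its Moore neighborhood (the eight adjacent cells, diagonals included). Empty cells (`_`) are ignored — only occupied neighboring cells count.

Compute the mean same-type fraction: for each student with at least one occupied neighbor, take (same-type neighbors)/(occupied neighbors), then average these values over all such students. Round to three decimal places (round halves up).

Row 0: (0,0)P 0/3 · (0,1)Q 2/5 · (0,2)P 1/5 · (0,3)Q 1/4 · (0,4)P 0/3 · (0,5)Q 0/1
Row 1: (1,0)Q 3/5 · (1,1)Q 4/8 · (1,2)P 2/8 · (1,3)Q 4/7
Row 2: (2,0)Q 3/5 · (2,1)P 2/7 · (2,2)Q 5/7 · (2,3)Q 4/6 · (2,4)Q 4/6 · (2,5)P 1/3
Row 3: (3,0)P 2/4 · (3,1)Q 2/6 · (3,3)Q 4/7 · (3,4)P 3/8 · (3,5)Q 2/5
Row 4: (4,1)P 4/5 · (4,2)P 4/6 · (4,3)P 3/6 · (4,4)Q 4/7 · (4,5)P 1/5
Row 5: (5,1)P 3/3 · (5,2)P 4/4 · (5,4)Q 2/4 · (5,5)Q 2/3
Sum over 30 students: 0/3 + 2/5 + 1/5 + 1/4 + 0/3 + 0/1 + 3/5 + 4/8 + 2/8 + 4/7 + 3/5 + 2/7 + 5/7 + 4/6 + 4/6 + 1/3 + 2/4 + 2/6 + 4/7 + 3/8 + 2/5 + 4/5 + 4/6 + 3/6 + 4/7 + 1/5 + 3/3 + 4/4 + 2/4 + 2/3 = 11863/840; mean = 11863/840 ÷ 30 = 11863/25200 = 0.470753… → 0.471.

0.471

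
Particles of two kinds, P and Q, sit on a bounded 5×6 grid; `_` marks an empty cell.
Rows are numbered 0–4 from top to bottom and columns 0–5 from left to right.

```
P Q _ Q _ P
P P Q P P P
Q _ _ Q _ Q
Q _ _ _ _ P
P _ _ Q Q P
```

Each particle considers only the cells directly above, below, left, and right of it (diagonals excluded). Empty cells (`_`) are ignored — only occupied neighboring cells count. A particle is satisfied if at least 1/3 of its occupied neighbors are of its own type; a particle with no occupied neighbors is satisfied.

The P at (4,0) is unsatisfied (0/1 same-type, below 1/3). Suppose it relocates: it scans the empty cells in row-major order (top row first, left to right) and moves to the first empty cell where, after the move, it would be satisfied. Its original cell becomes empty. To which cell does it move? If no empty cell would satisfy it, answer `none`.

Vacating (4,0). Empty cells in order:
  (0,2): 0/3 same-type → still unsatisfied.
  (0,4): 2/3 same-type → satisfied — stop here.

(0,4)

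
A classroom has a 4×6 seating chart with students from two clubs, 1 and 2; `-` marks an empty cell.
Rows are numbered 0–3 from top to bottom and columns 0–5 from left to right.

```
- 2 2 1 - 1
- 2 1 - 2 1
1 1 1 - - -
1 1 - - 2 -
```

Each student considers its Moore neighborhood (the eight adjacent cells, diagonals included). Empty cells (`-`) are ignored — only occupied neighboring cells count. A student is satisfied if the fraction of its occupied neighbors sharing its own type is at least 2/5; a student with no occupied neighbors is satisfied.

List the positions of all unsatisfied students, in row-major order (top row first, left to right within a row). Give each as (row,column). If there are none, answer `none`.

(0,1)2 2/3 ok
(0,2)2 2/4 ok
(0,3)1 1/3 unhappy
(0,5)1 1/2 ok
(1,1)2 2/6 unhappy
(1,2)1 3/6 ok
(1,4)2 0/3 unhappy
(1,5)1 1/2 ok
(2,0)1 3/4 ok
(2,1)1 5/6 ok
(2,2)1 3/4 ok
(3,0)1 3/3 ok
(3,1)1 4/4 ok
(3,4)2 0/0 ok

(0,3), (1,1), (1,4)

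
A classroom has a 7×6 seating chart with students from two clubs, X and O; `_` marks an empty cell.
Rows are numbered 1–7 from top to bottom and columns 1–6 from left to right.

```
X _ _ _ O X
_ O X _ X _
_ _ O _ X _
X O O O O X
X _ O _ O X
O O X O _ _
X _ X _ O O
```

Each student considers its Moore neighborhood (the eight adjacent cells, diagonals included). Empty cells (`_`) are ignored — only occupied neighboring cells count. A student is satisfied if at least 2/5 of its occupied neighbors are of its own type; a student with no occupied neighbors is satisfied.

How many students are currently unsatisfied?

(1,1)X 0/1 unhappy
(1,5)O 0/2 unhappy
(1,6)X 1/2 ok
(2,2)O 1/3 unhappy
(2,3)X 0/2 unhappy
(2,5)X 2/3 ok
(3,3)O 4/5 ok
(3,5)X 2/4 ok
(4,1)X 1/2 ok
(4,2)O 3/5 ok
(4,3)O 4/4 ok
(4,4)O 5/6 ok
(4,5)O 2/5 ok
(4,6)X 2/4 ok
(5,1)X 1/4 unhappy
(5,3)O 5/6 ok
(5,5)O 3/5 ok
(5,6)X 1/3 unhappy
(6,1)O 1/3 unhappy
(6,2)O 2/6 unhappy
(6,3)X 1/4 unhappy
(6,4)O 3/5 ok
(7,1)X 0/2 unhappy
(7,3)X 1/3 unhappy
(7,5)O 2/2 ok
(7,6)O 1/1 ok
Unsatisfied: (1,1), (1,5), (2,2), (2,3), (5,1), (5,6), (6,1), (6,2), (6,3), (7,1), (7,3) — 11 in total.

11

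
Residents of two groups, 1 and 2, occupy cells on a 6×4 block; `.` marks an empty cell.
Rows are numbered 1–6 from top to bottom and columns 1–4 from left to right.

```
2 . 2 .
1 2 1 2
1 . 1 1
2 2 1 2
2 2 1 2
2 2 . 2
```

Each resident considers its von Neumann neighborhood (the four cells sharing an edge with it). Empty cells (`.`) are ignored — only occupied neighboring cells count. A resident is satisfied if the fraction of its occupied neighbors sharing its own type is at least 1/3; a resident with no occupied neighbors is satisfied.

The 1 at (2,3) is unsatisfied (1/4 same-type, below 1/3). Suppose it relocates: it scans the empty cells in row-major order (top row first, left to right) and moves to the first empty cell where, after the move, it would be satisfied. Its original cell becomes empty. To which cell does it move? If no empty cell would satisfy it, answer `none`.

Vacating (2,3). Empty cells in order:
  (1,2): 0/3 same-type → still unsatisfied.
  (1,4): 0/2 same-type → still unsatisfied.
  (3,2): 2/4 same-type → satisfied — stop here.

(3,2)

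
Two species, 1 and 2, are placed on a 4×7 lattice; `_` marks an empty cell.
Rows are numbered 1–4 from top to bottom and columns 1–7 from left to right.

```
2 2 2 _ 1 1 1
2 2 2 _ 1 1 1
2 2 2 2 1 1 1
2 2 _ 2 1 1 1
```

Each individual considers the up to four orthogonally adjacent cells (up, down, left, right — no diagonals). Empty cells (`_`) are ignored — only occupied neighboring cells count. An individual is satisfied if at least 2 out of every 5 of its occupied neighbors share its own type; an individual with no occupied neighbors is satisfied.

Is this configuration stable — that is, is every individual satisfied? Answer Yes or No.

Yes

(1,1)2 2/2 ok
(1,2)2 3/3 ok
(1,3)2 2/2 ok
(1,5)1 2/2 ok
(1,6)1 3/3 ok
(1,7)1 2/2 ok
(2,1)2 3/3 ok
(2,2)2 4/4 ok
(2,3)2 3/3 ok
(2,5)1 3/3 ok
(2,6)1 4/4 ok
(2,7)1 3/3 ok
(3,1)2 3/3 ok
(3,2)2 4/4 ok
(3,3)2 3/3 ok
(3,4)2 2/3 ok
(3,5)1 3/4 ok
(3,6)1 4/4 ok
(3,7)1 3/3 ok
(4,1)2 2/2 ok
(4,2)2 2/2 ok
(4,4)2 1/2 ok
(4,5)1 2/3 ok
(4,6)1 3/3 ok
(4,7)1 2/2 ok
All meet the threshold, so the configuration is stable.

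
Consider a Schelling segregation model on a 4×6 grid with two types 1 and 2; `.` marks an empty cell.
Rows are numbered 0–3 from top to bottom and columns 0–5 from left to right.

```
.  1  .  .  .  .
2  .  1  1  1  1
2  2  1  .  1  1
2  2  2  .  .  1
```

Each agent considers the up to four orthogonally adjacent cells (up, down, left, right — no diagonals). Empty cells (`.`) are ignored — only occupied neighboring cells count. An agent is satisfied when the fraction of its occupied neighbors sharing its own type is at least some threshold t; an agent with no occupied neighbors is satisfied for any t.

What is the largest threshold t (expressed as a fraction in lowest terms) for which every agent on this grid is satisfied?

(0,1)1 — no occupied neighbors
(1,0)2 1/1
(1,2)1 2/2
(1,3)1 2/2
(1,4)1 3/3
(1,5)1 2/2
(2,0)2 3/3
(2,1)2 2/3
(2,2)1 1/3
(2,4)1 2/2
(2,5)1 3/3
(3,0)2 2/2
(3,1)2 3/3
(3,2)2 1/2
(3,5)1 1/1
The smallest same-type fraction is 1/3 at (2,2), which reduces to 1/3. Any threshold above that leaves this agent unsatisfied.

1/3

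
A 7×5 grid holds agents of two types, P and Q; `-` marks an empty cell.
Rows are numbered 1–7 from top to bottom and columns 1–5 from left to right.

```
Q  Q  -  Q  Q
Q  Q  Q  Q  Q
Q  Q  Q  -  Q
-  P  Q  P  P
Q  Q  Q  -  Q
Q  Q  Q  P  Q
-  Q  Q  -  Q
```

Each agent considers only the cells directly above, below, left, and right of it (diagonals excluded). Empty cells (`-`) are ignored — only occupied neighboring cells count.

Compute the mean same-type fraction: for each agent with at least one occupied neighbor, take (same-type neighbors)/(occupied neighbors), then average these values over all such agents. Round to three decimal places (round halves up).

0.802

(1,1)Q 2/2
(1,2)Q 2/2
(1,4)Q 2/2
(1,5)Q 2/2
(2,1)Q 3/3
(2,2)Q 4/4
(2,3)Q 3/3
(2,4)Q 3/3
(2,5)Q 3/3
(3,1)Q 2/2
(3,2)Q 3/4
(3,3)Q 3/3
(3,5)Q 1/2
(4,2)P 0/3
(4,3)Q 2/4
(4,4)P 1/2
(4,5)P 1/3
(5,1)Q 2/2
(5,2)Q 3/4
(5,3)Q 3/3
(5,5)Q 1/2
(6,1)Q 2/2
(6,2)Q 4/4
(6,3)Q 3/4
(6,4)P 0/2
(6,5)Q 2/3
(7,2)Q 2/2
(7,3)Q 2/2
(7,5)Q 1/1
Sum over 29 agents: 2/2 + 2/2 + 2/2 + 2/2 + 3/3 + 4/4 + 3/3 + 3/3 + 3/3 + 2/2 + 3/4 + 3/3 + 1/2 + 0/3 + 2/4 + 1/2 + 1/3 + 2/2 + 3/4 + 3/3 + 1/2 + 2/2 + 4/4 + 3/4 + 0/2 + 2/3 + 2/2 + 2/2 + 1/1 = 93/4; mean = 93/4 ÷ 29 = 93/116 = 0.801724… → 0.802.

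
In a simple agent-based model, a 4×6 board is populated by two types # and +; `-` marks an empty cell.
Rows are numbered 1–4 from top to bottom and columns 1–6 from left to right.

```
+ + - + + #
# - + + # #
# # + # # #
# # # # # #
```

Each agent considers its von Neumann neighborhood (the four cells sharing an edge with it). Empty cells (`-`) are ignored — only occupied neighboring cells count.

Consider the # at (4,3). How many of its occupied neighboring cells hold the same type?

Occupied neighbors of (4,3): (3,3)=+, (4,2)=#, (4,4)=#.
Same type (#): 2 of 3.

2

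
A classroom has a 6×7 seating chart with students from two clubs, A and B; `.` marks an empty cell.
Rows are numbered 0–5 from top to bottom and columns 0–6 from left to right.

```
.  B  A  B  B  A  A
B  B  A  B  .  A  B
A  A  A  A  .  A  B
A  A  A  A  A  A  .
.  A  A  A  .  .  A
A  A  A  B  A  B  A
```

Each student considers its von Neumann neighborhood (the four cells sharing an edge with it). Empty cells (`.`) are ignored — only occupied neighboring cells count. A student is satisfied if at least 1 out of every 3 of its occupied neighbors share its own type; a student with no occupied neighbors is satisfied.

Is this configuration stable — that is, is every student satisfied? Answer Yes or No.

No

(0,1)B 1/2 ok
(0,2)A 1/3 ok
(0,3)B 2/3 ok
(0,4)B 1/2 ok
(0,5)A 2/3 ok
(0,6)A 1/2 ok
(1,0)B 1/2 ok
(1,1)B 2/4 ok
(1,2)A 2/4 ok
(1,3)B 1/3 ok
(1,5)A 2/3 ok
(1,6)B 1/3 ok
(2,0)A 2/3 ok
(2,1)A 3/4 ok
(2,2)A 4/4 ok
(2,3)A 2/3 ok
(2,5)A 2/3 ok
(2,6)B 1/2 ok
(3,0)A 2/2 ok
(3,1)A 4/4 ok
(3,2)A 4/4 ok
(3,3)A 4/4 ok
(3,4)A 2/2 ok
(3,5)A 2/2 ok
(4,1)A 3/3 ok
(4,2)A 4/4 ok
(4,3)A 2/3 ok
(4,6)A 1/1 ok
(5,0)A 1/1 ok
(5,1)A 3/3 ok
(5,2)A 2/3 ok
(5,3)B 0/3 unhappy
(5,4)A 0/2 unhappy
(5,5)B 0/2 unhappy
(5,6)A 1/2 ok
For instance (5,3) has only 0/3 same-type neighbors, below 1/3.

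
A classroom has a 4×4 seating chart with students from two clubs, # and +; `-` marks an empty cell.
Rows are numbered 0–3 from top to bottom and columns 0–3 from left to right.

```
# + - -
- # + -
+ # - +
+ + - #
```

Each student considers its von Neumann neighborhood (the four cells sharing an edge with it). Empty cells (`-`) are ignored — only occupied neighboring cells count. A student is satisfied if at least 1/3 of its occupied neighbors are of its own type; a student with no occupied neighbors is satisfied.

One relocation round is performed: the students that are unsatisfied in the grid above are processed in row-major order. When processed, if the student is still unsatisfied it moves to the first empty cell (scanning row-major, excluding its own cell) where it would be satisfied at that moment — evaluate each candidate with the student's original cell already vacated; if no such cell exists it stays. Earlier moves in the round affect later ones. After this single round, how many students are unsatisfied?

Initially unsatisfied (in order): (0,0), (0,1), (1,2), (2,3), (3,3).
  (0,0) → (0,3).
  (0,1) → (0,0).
  (1,2) → (0,1).
  (2,3) → (0,2).
  (3,3): now satisfied by earlier moves; stays.
Resulting grid:
+ + + #
- # - -
+ # - -
+ + - #
Unsatisfied now: (0,3).

1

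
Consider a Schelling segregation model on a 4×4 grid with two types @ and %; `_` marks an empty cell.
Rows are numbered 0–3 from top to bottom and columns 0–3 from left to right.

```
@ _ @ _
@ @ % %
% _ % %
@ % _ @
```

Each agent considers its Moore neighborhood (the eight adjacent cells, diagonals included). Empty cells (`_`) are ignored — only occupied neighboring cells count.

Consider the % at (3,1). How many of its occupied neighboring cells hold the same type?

Occupied neighbors of (3,1): (2,0)=%, (2,2)=%, (3,0)=@.
Same type (%): 2 of 3.

2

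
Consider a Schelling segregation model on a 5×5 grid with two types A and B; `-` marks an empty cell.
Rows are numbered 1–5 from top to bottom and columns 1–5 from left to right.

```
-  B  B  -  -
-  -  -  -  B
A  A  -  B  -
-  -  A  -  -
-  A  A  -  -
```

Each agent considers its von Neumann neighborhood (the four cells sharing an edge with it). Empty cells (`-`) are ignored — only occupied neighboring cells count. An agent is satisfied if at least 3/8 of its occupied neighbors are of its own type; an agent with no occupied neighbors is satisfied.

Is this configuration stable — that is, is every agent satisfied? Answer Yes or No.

(1,2)B 1/1 satisfied
(1,3)B 1/1 satisfied
(2,5)B 0/0 satisfied
(3,1)A 1/1 satisfied
(3,2)A 1/1 satisfied
(3,4)B 0/0 satisfied
(4,3)A 1/1 satisfied
(5,2)A 1/1 satisfied
(5,3)A 2/2 satisfied
All meet the threshold, so the configuration is stable.

Yes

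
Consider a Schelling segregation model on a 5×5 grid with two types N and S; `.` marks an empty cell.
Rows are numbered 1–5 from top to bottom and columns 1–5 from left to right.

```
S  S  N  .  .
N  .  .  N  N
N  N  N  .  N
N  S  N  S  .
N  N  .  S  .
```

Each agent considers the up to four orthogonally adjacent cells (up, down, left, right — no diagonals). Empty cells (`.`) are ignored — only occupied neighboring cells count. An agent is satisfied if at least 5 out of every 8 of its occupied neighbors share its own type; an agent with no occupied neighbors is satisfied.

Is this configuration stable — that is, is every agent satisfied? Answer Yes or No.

No

(1,1)S 1/2 not
(1,2)S 1/2 not
(1,3)N 0/1 not
(2,1)N 1/2 not
(2,4)N 1/1 satisfied
(2,5)N 2/2 satisfied
(3,1)N 3/3 satisfied
(3,2)N 2/3 satisfied
(3,3)N 2/2 satisfied
(3,5)N 1/1 satisfied
(4,1)N 2/3 satisfied
(4,2)S 0/4 not
(4,3)N 1/3 not
(4,4)S 1/2 not
(5,1)N 2/2 satisfied
(5,2)N 1/2 not
(5,4)S 1/1 satisfied
For instance (1,1) has only 1/2 same-type neighbors, below 5/8.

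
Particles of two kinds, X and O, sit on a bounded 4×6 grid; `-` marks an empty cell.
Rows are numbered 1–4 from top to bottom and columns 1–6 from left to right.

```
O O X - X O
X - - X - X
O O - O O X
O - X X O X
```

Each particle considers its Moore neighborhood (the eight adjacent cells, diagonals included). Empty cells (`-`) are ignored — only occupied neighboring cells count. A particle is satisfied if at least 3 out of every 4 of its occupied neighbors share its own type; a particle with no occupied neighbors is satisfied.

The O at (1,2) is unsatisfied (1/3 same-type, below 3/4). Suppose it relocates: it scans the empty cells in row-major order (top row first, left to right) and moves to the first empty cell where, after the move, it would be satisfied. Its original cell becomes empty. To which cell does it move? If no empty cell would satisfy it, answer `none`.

Vacating (1,2). Empty cells in order:
  (1,4): 0/3 same-type → still unsatisfied.
  (2,2): 3/5 same-type → still unsatisfied.
  (2,3): 2/4 same-type → still unsatisfied.
  (2,5): 3/7 same-type → still unsatisfied.
  (3,3): 2/5 same-type → still unsatisfied.
  (4,2): 3/4 same-type → satisfied — stop here.

(4,2)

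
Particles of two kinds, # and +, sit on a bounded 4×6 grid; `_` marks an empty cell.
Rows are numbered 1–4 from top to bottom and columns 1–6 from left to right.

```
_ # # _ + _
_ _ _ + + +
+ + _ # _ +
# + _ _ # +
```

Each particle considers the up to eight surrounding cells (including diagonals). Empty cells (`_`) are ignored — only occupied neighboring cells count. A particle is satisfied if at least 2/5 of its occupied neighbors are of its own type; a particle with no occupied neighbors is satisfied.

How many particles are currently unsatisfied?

3

(1,2)# 1/1 ok
(1,3)# 1/2 ok
(1,5)+ 3/3 ok
(2,4)+ 2/4 ok
(2,5)+ 4/5 ok
(2,6)+ 3/3 ok
(3,1)+ 2/3 ok
(3,2)+ 2/3 ok
(3,4)# 1/3 unhappy
(3,6)+ 3/4 ok
(4,1)# 0/3 unhappy
(4,2)+ 2/3 ok
(4,5)# 1/3 unhappy
(4,6)+ 1/2 ok
Unsatisfied: (3,4), (4,1), (4,5) — 3 in total.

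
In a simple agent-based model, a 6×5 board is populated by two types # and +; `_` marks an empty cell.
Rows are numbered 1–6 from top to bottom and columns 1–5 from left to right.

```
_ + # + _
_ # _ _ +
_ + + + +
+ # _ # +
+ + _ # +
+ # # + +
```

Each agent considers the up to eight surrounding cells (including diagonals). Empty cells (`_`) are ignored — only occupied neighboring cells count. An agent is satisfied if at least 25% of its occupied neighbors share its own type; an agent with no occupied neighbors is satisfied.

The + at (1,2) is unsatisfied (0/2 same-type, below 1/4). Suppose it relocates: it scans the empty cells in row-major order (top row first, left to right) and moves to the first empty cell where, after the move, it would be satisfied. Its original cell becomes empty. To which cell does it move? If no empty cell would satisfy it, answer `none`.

Vacating (1,2). Empty cells in order:
  (1,1): 0/1 same-type → still unsatisfied.
  (1,5): 2/2 same-type → satisfied — stop here.

(1,5)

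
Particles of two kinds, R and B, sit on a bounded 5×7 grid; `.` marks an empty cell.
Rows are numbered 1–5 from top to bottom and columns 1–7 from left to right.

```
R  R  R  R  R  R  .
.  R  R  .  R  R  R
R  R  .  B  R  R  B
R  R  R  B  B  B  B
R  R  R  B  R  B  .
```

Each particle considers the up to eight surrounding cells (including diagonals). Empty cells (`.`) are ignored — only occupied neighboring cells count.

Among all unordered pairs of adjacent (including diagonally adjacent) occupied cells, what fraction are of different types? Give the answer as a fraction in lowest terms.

Scan each occupied cell's neighbors to the right and below (and the two forward diagonals) so each pair is counted once.
Row 1: R(1,1)–R(1,2)= R(1,1)–R(2,2)= R(1,2)–R(1,3)= R(1,2)–R(2,2)= R(1,2)–R(2,3)= R(1,3)–R(1,4)= R(1,3)–R(2,3)= R(1,3)–R(2,2)= R(1,4)–R(1,5)= R(1,4)–R(2,5)= R(1,4)–R(2,3)= R(1,5)–R(1,6)= R(1,5)–R(2,5)= R(1,5)–R(2,6)= R(1,6)–R(2,6)= R(1,6)–R(2,7)= R(1,6)–R(2,5)=  → 0/17 unlike.
Row 2: R(2,2)–R(2,3)= R(2,2)–R(3,2)= R(2,2)–R(3,1)= R(2,3)–B(3,4)≠ R(2,3)–R(3,2)= R(2,5)–R(2,6)= R(2,5)–R(3,5)= R(2,5)–R(3,6)= R(2,5)–B(3,4)≠ R(2,6)–R(2,7)= R(2,6)–R(3,6)= R(2,6)–B(3,7)≠ R(2,6)–R(3,5)= R(2,7)–B(3,7)≠ R(2,7)–R(3,6)=  → 4/15 unlike.
Row 3: R(3,1)–R(3,2)= R(3,1)–R(4,1)= R(3,1)–R(4,2)= R(3,2)–R(4,2)= R(3,2)–R(4,3)= R(3,2)–R(4,1)= B(3,4)–R(3,5)≠ B(3,4)–B(4,4)= B(3,4)–B(4,5)= B(3,4)–R(4,3)≠ R(3,5)–R(3,6)= R(3,5)–B(4,5)≠ R(3,5)–B(4,6)≠ R(3,5)–B(4,4)≠ R(3,6)–B(3,7)≠ R(3,6)–B(4,6)≠ R(3,6)–B(4,7)≠ R(3,6)–B(4,5)≠ B(3,7)–B(4,7)= B(3,7)–B(4,6)=  → 9/20 unlike.
Row 4: R(4,1)–R(4,2)= R(4,1)–R(5,1)= R(4,1)–R(5,2)= R(4,2)–R(4,3)= R(4,2)–R(5,2)= R(4,2)–R(5,3)= R(4,2)–R(5,1)= R(4,3)–B(4,4)≠ R(4,3)–R(5,3)= R(4,3)–B(5,4)≠ R(4,3)–R(5,2)= B(4,4)–B(4,5)= B(4,4)–B(5,4)= B(4,4)–R(5,5)≠ B(4,4)–R(5,3)≠ B(4,5)–B(4,6)= B(4,5)–R(5,5)≠ B(4,5)–B(5,6)= B(4,5)–B(5,4)= B(4,6)–B(4,7)= B(4,6)–B(5,6)= B(4,6)–R(5,5)≠ B(4,7)–B(5,6)=  → 6/23 unlike.
Row 5: R(5,1)–R(5,2)= R(5,2)–R(5,3)= R(5,3)–B(5,4)≠ B(5,4)–R(5,5)≠ R(5,5)–B(5,6)≠  → 3/5 unlike.
Total adjacent occupied pairs: 80; unlike-type pairs: 22.
22/80 reduces to 11/40.

11/40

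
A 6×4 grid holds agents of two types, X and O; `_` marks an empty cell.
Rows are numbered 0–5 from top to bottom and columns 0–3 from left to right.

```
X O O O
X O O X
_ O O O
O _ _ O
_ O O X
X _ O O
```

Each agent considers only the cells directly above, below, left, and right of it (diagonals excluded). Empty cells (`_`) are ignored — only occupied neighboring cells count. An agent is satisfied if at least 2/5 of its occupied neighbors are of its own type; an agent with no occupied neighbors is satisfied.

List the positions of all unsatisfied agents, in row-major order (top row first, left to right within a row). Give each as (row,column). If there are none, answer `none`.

(0,0)X 1/2 ✓
(0,1)O 2/3 ✓
(0,2)O 3/3 ✓
(0,3)O 1/2 ✓
(1,0)X 1/2 ✓
(1,1)O 3/4 ✓
(1,2)O 3/4 ✓
(1,3)X 0/3 ✗
(2,1)O 2/2 ✓
(2,2)O 3/3 ✓
(2,3)O 2/3 ✓
(3,0)O 0/0 ✓
(3,3)O 1/2 ✓
(4,1)O 1/1 ✓
(4,2)O 2/3 ✓
(4,3)X 0/3 ✗
(5,0)X 0/0 ✓
(5,2)O 2/2 ✓
(5,3)O 1/2 ✓

(1,3), (4,3)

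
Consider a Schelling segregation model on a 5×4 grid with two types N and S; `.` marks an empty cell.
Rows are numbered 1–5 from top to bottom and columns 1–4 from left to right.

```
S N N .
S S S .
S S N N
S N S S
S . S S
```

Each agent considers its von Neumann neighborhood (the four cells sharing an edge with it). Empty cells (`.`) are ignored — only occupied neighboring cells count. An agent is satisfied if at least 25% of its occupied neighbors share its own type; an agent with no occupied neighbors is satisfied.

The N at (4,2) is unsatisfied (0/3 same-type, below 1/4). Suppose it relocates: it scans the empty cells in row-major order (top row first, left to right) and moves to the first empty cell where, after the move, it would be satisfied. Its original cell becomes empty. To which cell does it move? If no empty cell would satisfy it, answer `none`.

Vacating (4,2). Empty cells in order:
  (1,4): 1/1 same-type → satisfied — stop here.

(1,4)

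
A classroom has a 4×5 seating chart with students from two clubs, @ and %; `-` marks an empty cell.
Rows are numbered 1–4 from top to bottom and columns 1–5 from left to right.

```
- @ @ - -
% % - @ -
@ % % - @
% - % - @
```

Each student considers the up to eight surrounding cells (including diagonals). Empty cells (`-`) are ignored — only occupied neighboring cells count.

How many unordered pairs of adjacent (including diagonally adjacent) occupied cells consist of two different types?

Scan each occupied cell's neighbors to the right and below (and the two forward diagonals) so each pair is counted once.
Row 1: @(1,2)–@(1,3)= @(1,2)–%(2,2)≠ @(1,2)–%(2,1)≠ @(1,3)–@(2,4)= @(1,3)–%(2,2)≠  → 3/5 unlike.
Row 2: %(2,1)–%(2,2)= %(2,1)–@(3,1)≠ %(2,1)–%(3,2)= %(2,2)–%(3,2)= %(2,2)–%(3,3)= %(2,2)–@(3,1)≠ @(2,4)–@(3,5)= @(2,4)–%(3,3)≠  → 3/8 unlike.
Row 3: @(3,1)–%(3,2)≠ @(3,1)–%(4,1)≠ %(3,2)–%(3,3)= %(3,2)–%(4,3)= %(3,2)–%(4,1)= %(3,3)–%(4,3)= @(3,5)–@(4,5)=  → 2/7 unlike.
Total adjacent occupied pairs: 20; unlike-type pairs: 8.

8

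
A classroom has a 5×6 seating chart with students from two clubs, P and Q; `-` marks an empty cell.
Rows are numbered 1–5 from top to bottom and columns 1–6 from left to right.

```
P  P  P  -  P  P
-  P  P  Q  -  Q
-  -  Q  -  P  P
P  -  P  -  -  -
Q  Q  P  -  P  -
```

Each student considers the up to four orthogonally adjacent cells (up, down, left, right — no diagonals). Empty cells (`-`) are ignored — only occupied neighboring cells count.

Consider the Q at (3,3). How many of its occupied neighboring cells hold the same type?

0

Occupied neighbors of (3,3): (2,3)=P, (4,3)=P.
Same type (Q): 0 of 2.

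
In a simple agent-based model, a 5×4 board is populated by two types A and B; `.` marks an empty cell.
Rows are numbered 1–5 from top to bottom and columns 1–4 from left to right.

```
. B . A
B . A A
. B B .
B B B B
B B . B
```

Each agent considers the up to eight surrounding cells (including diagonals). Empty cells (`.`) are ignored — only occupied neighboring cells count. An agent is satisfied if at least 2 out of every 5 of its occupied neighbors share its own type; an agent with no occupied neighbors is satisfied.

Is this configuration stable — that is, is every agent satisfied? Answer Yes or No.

Yes

(1,2)B 1/2 ✓
(1,4)A 2/2 ✓
(2,1)B 2/2 ✓
(2,3)A 2/5 ✓
(2,4)A 2/3 ✓
(3,2)B 5/6 ✓
(3,3)B 4/6 ✓
(4,1)B 4/4 ✓
(4,2)B 6/6 ✓
(4,3)B 6/6 ✓
(4,4)B 3/3 ✓
(5,1)B 3/3 ✓
(5,2)B 4/4 ✓
(5,4)B 2/2 ✓
All meet the threshold, so the configuration is stable.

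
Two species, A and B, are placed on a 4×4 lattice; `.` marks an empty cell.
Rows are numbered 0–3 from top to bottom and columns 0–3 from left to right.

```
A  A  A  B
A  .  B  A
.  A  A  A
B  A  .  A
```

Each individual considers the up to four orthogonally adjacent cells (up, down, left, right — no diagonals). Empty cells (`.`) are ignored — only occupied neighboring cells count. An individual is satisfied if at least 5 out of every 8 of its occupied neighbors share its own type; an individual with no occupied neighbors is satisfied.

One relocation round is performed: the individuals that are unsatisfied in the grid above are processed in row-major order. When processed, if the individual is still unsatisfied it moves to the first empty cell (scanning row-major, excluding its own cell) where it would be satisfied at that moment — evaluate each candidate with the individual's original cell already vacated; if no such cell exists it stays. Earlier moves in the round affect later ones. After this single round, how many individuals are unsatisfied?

Initially unsatisfied (in order): (0,2), (0,3), (1,2), (1,3), (3,0), (3,1).
  (0,2) → (1,1).
  (0,3): no empty cell satisfies it; stays.
  (1,2): no empty cell satisfies it; stays.
  (1,3) → (2,0).
  (3,0) → (0,2).
  (3,1): now satisfied by earlier moves; stays.
Resulting grid:
A A B B
A A B .
A A A A
. A . A
Unsatisfied now: (1,2).

1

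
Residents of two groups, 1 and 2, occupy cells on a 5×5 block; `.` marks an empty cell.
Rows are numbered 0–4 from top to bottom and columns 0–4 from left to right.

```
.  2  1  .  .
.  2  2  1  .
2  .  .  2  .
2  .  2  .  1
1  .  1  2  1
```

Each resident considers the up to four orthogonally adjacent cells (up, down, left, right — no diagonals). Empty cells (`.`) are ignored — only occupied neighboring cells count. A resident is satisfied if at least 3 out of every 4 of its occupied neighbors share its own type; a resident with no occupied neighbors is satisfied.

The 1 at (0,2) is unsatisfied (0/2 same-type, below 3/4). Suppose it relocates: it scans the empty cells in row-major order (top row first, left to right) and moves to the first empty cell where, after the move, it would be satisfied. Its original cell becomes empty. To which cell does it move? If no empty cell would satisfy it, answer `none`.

(0,3)

Vacating (0,2). Empty cells in order:
  (0,0): 0/1 same-type → still unsatisfied.
  (0,3): 1/1 same-type → satisfied — stop here.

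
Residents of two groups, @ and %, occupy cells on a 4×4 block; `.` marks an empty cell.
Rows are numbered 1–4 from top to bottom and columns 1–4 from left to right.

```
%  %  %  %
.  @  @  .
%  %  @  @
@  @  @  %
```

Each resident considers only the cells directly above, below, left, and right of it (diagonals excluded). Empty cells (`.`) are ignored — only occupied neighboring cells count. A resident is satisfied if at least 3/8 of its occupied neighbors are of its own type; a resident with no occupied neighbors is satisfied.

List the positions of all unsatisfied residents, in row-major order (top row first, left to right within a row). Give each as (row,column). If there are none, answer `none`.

(2,2), (3,2), (4,4)

(1,1)% 1/1 satisfied
(1,2)% 2/3 satisfied
(1,3)% 2/3 satisfied
(1,4)% 1/1 satisfied
(2,2)@ 1/3 not
(2,3)@ 2/3 satisfied
(3,1)% 1/2 satisfied
(3,2)% 1/4 not
(3,3)@ 3/4 satisfied
(3,4)@ 1/2 satisfied
(4,1)@ 1/2 satisfied
(4,2)@ 2/3 satisfied
(4,3)@ 2/3 satisfied
(4,4)% 0/2 not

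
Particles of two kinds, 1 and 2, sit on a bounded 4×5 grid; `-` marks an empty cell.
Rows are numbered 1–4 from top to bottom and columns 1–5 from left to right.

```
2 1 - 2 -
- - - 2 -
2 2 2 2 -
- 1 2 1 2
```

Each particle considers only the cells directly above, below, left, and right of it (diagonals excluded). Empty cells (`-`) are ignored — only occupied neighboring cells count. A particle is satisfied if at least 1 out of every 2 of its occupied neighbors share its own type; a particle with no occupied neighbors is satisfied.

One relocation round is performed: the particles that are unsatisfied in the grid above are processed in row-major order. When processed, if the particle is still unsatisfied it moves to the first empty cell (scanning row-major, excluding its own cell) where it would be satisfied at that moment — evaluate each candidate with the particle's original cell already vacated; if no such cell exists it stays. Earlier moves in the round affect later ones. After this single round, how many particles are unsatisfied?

Initially unsatisfied (in order): (1,1), (1,2), (4,2), (4,3), (4,4), (4,5).
  (1,1) → (1,3).
  (1,2) → (1,1).
  (4,2) → (1,2).
  (4,3): now satisfied by earlier moves; stays.
  (4,4) → (2,1).
  (4,5): now satisfied by earlier moves; stays.
Resulting grid:
1 1 2 2 -
1 - - 2 -
2 2 2 2 -
- - 2 - 2
All satisfied now.

0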